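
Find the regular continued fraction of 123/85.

[1; 2, 4, 4, 2]

Run the Euclidean algorithm on 123 and 85; the successive quotients are the partial quotients a_0, a_1, ... (each step inverts the fractional part left over by the previous one):
  123 = 1*85 + 38, so a_0 = 1.
  85 = 2*38 + 9, so a_1 = 2.
  38 = 4*9 + 2, so a_2 = 4.
  9 = 4*2 + 1, so a_3 = 4.
  2 = 2*1 + 0, so a_4 = 2.
The remainder reaches 0 after 5 divisions, so the expansion has 5 partial quotients, read off in order.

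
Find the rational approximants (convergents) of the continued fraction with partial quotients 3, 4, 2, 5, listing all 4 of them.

Using the convergent recurrence p_i = a_i*p_{i-1} + p_{i-2}, q_i = a_i*q_{i-1} + q_{i-2} with p_{-2}=0, p_{-1}=1, q_{-2}=1, q_{-1}=0:
  i=0: a_0=3, p_0 = 3*1 + 0 = 3, q_0 = 3*0 + 1 = 1.
  i=1: a_1=4, p_1 = 4*3 + 1 = 13, q_1 = 4*1 + 0 = 4.
  i=2: a_2=2, p_2 = 2*13 + 3 = 29, q_2 = 2*4 + 1 = 9.
  i=3: a_3=5, p_3 = 5*29 + 13 = 158, q_3 = 5*9 + 4 = 49.

3/1, 13/4, 29/9, 158/49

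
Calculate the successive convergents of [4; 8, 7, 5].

4/1, 33/8, 235/57, 1208/293

Using the convergent recurrence p_i = a_i*p_{i-1} + p_{i-2}, q_i = a_i*q_{i-1} + q_{i-2} with p_{-2}=0, p_{-1}=1, q_{-2}=1, q_{-1}=0:
  i=0: a_0=4, p_0 = 4*1 + 0 = 4, q_0 = 4*0 + 1 = 1.
  i=1: a_1=8, p_1 = 8*4 + 1 = 33, q_1 = 8*1 + 0 = 8.
  i=2: a_2=7, p_2 = 7*33 + 4 = 235, q_2 = 7*8 + 1 = 57.
  i=3: a_3=5, p_3 = 5*235 + 33 = 1208, q_3 = 5*57 + 8 = 293.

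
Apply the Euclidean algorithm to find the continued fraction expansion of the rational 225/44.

[5; 8, 1, 4]

Run the Euclidean algorithm on 225 and 44; the successive quotients are the partial quotients a_0, a_1, ... (each step inverts the fractional part left over by the previous one):
  225 = 5*44 + 5, so a_0 = 5.
  44 = 8*5 + 4, so a_1 = 8.
  5 = 1*4 + 1, so a_2 = 1.
  4 = 4*1 + 0, so a_3 = 4.
The remainder reaches 0 after 4 divisions, so the expansion has 4 partial quotients, read off in order.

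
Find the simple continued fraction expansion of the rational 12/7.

[1; 1, 2, 2]

Run the Euclidean algorithm on 12 and 7; the successive quotients are the partial quotients a_0, a_1, ... (each step inverts the fractional part left over by the previous one):
  12 = 1*7 + 5, so a_0 = 1.
  7 = 1*5 + 2, so a_1 = 1.
  5 = 2*2 + 1, so a_2 = 2.
  2 = 2*1 + 0, so a_3 = 2.
The remainder reaches 0 after 4 divisions, so the expansion has 4 partial quotients, read off in order.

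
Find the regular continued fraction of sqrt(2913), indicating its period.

[53; (1, 34, 1, 106)]

Write x_i = (sqrt(2913) + m_i)/d_i with (m_0, d_0) = (0, 1). a_0 = floor(sqrt(2913)) = 53, since 53^2 = 2809 <= 2913 < 2916 = 54^2.
Iterate m_{i+1} = d_i*a_i - m_i, d_{i+1} = (2913 - m_{i+1}^2)/d_i, a_{i+1} = floor((a_0 + m_{i+1})/d_{i+1}):
  m_1 = 1*53 - 0 = 53, d_1 = (2913 - 53^2)/1 = 104/1 = 104, a_1 = floor((53 + 53)/104) = 1.
  m_2 = 104*1 - 53 = 51, d_2 = (2913 - 51^2)/104 = 312/104 = 3, a_2 = floor((53 + 51)/3) = 34.
  m_3 = 3*34 - 51 = 51, d_3 = (2913 - 51^2)/3 = 312/3 = 104, a_3 = floor((53 + 51)/104) = 1.
  m_4 = 104*1 - 51 = 53, d_4 = (2913 - 53^2)/104 = 104/104 = 1, a_4 = floor((53 + 53)/1) = 106.
  m_5 = 1*106 - 53 = 53, d_5 = (2913 - 53^2)/1 = 104/1 = 104: (m_5, d_5) = (m_1, d_1) = (53, 104), so from here the quotients repeat a_1, ..., a_4; the period length is 4.
Hence the expansion of sqrt(2913) is a_0 = 53 followed by the repeating block 1, 34, 1, 106 (period 4).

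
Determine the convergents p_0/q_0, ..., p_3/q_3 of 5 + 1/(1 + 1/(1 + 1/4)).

Using the convergent recurrence p_i = a_i*p_{i-1} + p_{i-2}, q_i = a_i*q_{i-1} + q_{i-2} with p_{-2}=0, p_{-1}=1, q_{-2}=1, q_{-1}=0:
  i=0: a_0=5, p_0 = 5*1 + 0 = 5, q_0 = 5*0 + 1 = 1.
  i=1: a_1=1, p_1 = 1*5 + 1 = 6, q_1 = 1*1 + 0 = 1.
  i=2: a_2=1, p_2 = 1*6 + 5 = 11, q_2 = 1*1 + 1 = 2.
  i=3: a_3=4, p_3 = 4*11 + 6 = 50, q_3 = 4*2 + 1 = 9.

5/1, 6/1, 11/2, 50/9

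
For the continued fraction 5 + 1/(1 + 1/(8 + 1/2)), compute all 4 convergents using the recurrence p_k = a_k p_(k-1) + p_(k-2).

Using the convergent recurrence p_i = a_i*p_{i-1} + p_{i-2}, q_i = a_i*q_{i-1} + q_{i-2} with p_{-2}=0, p_{-1}=1, q_{-2}=1, q_{-1}=0:
  i=0: a_0=5, p_0 = 5*1 + 0 = 5, q_0 = 5*0 + 1 = 1.
  i=1: a_1=1, p_1 = 1*5 + 1 = 6, q_1 = 1*1 + 0 = 1.
  i=2: a_2=8, p_2 = 8*6 + 5 = 53, q_2 = 8*1 + 1 = 9.
  i=3: a_3=2, p_3 = 2*53 + 6 = 112, q_3 = 2*9 + 1 = 19.

5/1, 6/1, 53/9, 112/19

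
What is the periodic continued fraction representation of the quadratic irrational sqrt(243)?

[15; (1, 1, 2, 3, 15, 3, 2, 1, 1, 30)]

Write x_i = (sqrt(243) + m_i)/d_i with (m_0, d_0) = (0, 1). a_0 = floor(sqrt(243)) = 15, since 15^2 = 225 <= 243 < 256 = 16^2.
Iterate m_{i+1} = d_i*a_i - m_i, d_{i+1} = (243 - m_{i+1}^2)/d_i, a_{i+1} = floor((a_0 + m_{i+1})/d_{i+1}):
  m_1 = 1*15 - 0 = 15, d_1 = (243 - 15^2)/1 = 18/1 = 18, a_1 = floor((15 + 15)/18) = 1.
  m_2 = 18*1 - 15 = 3, d_2 = (243 - 3^2)/18 = 234/18 = 13, a_2 = floor((15 + 3)/13) = 1.
  m_3 = 13*1 - 3 = 10, d_3 = (243 - 10^2)/13 = 143/13 = 11, a_3 = floor((15 + 10)/11) = 2.
  m_4 = 11*2 - 10 = 12, d_4 = (243 - 12^2)/11 = 99/11 = 9, a_4 = floor((15 + 12)/9) = 3.
  m_5 = 9*3 - 12 = 15, d_5 = (243 - 15^2)/9 = 18/9 = 2, a_5 = floor((15 + 15)/2) = 15.
  m_6 = 2*15 - 15 = 15, d_6 = (243 - 15^2)/2 = 18/2 = 9, a_6 = floor((15 + 15)/9) = 3.
  m_7 = 9*3 - 15 = 12, d_7 = (243 - 12^2)/9 = 99/9 = 11, a_7 = floor((15 + 12)/11) = 2.
  m_8 = 11*2 - 12 = 10, d_8 = (243 - 10^2)/11 = 143/11 = 13, a_8 = floor((15 + 10)/13) = 1.
  m_9 = 13*1 - 10 = 3, d_9 = (243 - 3^2)/13 = 234/13 = 18, a_9 = floor((15 + 3)/18) = 1.
  m_10 = 18*1 - 3 = 15, d_10 = (243 - 15^2)/18 = 18/18 = 1, a_10 = floor((15 + 15)/1) = 30.
  m_11 = 1*30 - 15 = 15, d_11 = (243 - 15^2)/1 = 18/1 = 18: (m_11, d_11) = (m_1, d_1) = (15, 18), so from here the quotients repeat a_1, ..., a_10; the period length is 10.
Hence the expansion of sqrt(243) is a_0 = 15 followed by the repeating block 1, 1, 2, 3, 15, 3, 2, 1, 1, 30 (period 10).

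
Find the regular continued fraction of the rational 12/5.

[2; 2, 2]

Run the Euclidean algorithm on 12 and 5; the successive quotients are the partial quotients a_0, a_1, ... (each step inverts the fractional part left over by the previous one):
  12 = 2*5 + 2, so a_0 = 2.
  5 = 2*2 + 1, so a_1 = 2.
  2 = 2*1 + 0, so a_2 = 2.
The remainder reaches 0 after 3 divisions, so the expansion has 3 partial quotients, read off in order.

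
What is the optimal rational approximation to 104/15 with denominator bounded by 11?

76/11

Expand x = 104/15 as a continued fraction with the Euclidean algorithm:
  104 = 6*15 + 14, so a_0 = 6.
  15 = 1*14 + 1, so a_1 = 1.
  14 = 14*1 + 0, so a_2 = 14.
so x = [6; 1, 14].
Convergents (p_i = a_i*p_{i-1} + p_{i-2}, q_i = a_i*q_{i-1} + q_{i-2} with p_{-2}=0, p_{-1}=1, q_{-2}=1, q_{-1}=0), until the denominator exceeds 11:
  i=0: a_0=6, p_0 = 6*1 + 0 = 6, q_0 = 6*0 + 1 = 1.
  i=1: a_1=1, p_1 = 1*6 + 1 = 7, q_1 = 1*1 + 0 = 1.
  i=2: a_2=14, p_2 = 14*7 + 6 = 104, q_2 = 14*1 + 1 = 15.
q_2 = 15 > 11, so the last convergent with denominator <= 11 is p_1/q_1 = 7/1.
The closest fraction with denominator <= 11 is either p_1/q_1 or the intermediate fraction (k*p_1 + p_0)/(k*q_1 + q_0) with the largest k >= 1 whose denominator stays <= 11; these approach x as k grows, and every other convergent or intermediate fraction in range is farther away.
Largest k: floor((11 - q_0)/q_1) = floor((11 - 1)/1) = 10.
That gives (10*7 + 6)/(10*1 + 1) = 76/11.
Compare the errors: |x - 7/1| = |104*1 - 7*15|/(15*1) = 1/15, and |x - 76/11| = |104*11 - 76*15|/(15*11) = 4/165.
Cross-multiplying, 4*15 = 60 < 165 = 1*165, so 4/165 is smaller: the intermediate fraction 76/11 is closer to x than 7/1.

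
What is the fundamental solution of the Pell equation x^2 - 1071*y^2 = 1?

(x, y) = (28799, 880)

First expand sqrt(1071) as a continued fraction. With x_i = (sqrt(1071) + m_i)/d_i and (m_0, d_0) = (0, 1): a_0 = floor(sqrt(1071)) = 32, since 32^2 = 1024 <= 1071 < 1089 = 33^2.
Iterate m_{i+1} = d_i*a_i - m_i, d_{i+1} = (1071 - m_{i+1}^2)/d_i, a_{i+1} = floor((a_0 + m_{i+1})/d_{i+1}):
  m_1 = 1*32 - 0 = 32, d_1 = (1071 - 32^2)/1 = 47/1 = 47, a_1 = floor((32 + 32)/47) = 1.
  m_2 = 47*1 - 32 = 15, d_2 = (1071 - 15^2)/47 = 846/47 = 18, a_2 = floor((32 + 15)/18) = 2.
  m_3 = 18*2 - 15 = 21, d_3 = (1071 - 21^2)/18 = 630/18 = 35, a_3 = floor((32 + 21)/35) = 1.
  m_4 = 35*1 - 21 = 14, d_4 = (1071 - 14^2)/35 = 875/35 = 25, a_4 = floor((32 + 14)/25) = 1.
  m_5 = 25*1 - 14 = 11, d_5 = (1071 - 11^2)/25 = 950/25 = 38, a_5 = floor((32 + 11)/38) = 1.
  m_6 = 38*1 - 11 = 27, d_6 = (1071 - 27^2)/38 = 342/38 = 9, a_6 = floor((32 + 27)/9) = 6.
  m_7 = 9*6 - 27 = 27, d_7 = (1071 - 27^2)/9 = 342/9 = 38, a_7 = floor((32 + 27)/38) = 1.
  m_8 = 38*1 - 27 = 11, d_8 = (1071 - 11^2)/38 = 950/38 = 25, a_8 = floor((32 + 11)/25) = 1.
  m_9 = 25*1 - 11 = 14, d_9 = (1071 - 14^2)/25 = 875/25 = 35, a_9 = floor((32 + 14)/35) = 1.
  m_10 = 35*1 - 14 = 21, d_10 = (1071 - 21^2)/35 = 630/35 = 18, a_10 = floor((32 + 21)/18) = 2.
  m_11 = 18*2 - 21 = 15, d_11 = (1071 - 15^2)/18 = 846/18 = 47, a_11 = floor((32 + 15)/47) = 1.
  m_12 = 47*1 - 15 = 32, d_12 = (1071 - 32^2)/47 = 47/47 = 1, a_12 = floor((32 + 32)/1) = 64.
  m_13 = 1*64 - 32 = 32, d_13 = (1071 - 32^2)/1 = 47/1 = 47: (m_13, d_13) = (m_1, d_1) = (32, 47), so from here the quotients repeat a_1, ..., a_12; the period length is 12.
So sqrt(1071) = [32; (1, 2, 1, 1, 1, 6, 1, 1, 1, 2, 1, 64)] with period length k = 12.
k is even, so the fundamental solution of x^2 - 1071y^2 = 1 is (p_{k-1}, q_{k-1}) = (p_11, q_11); compute convergents through index 11.
Convergents (p_i = a_i*p_{i-1} + p_{i-2}, q_i = a_i*q_{i-1} + q_{i-2} with p_{-2}=0, p_{-1}=1, q_{-2}=1, q_{-1}=0):
  i=0: a_0=32, p_0 = 32*1 + 0 = 32, q_0 = 32*0 + 1 = 1.
  i=1: a_1=1, p_1 = 1*32 + 1 = 33, q_1 = 1*1 + 0 = 1.
  i=2: a_2=2, p_2 = 2*33 + 32 = 98, q_2 = 2*1 + 1 = 3.
  i=3: a_3=1, p_3 = 1*98 + 33 = 131, q_3 = 1*3 + 1 = 4.
  i=4: a_4=1, p_4 = 1*131 + 98 = 229, q_4 = 1*4 + 3 = 7.
  i=5: a_5=1, p_5 = 1*229 + 131 = 360, q_5 = 1*7 + 4 = 11.
  i=6: a_6=6, p_6 = 6*360 + 229 = 2389, q_6 = 6*11 + 7 = 73.
  i=7: a_7=1, p_7 = 1*2389 + 360 = 2749, q_7 = 1*73 + 11 = 84.
  i=8: a_8=1, p_8 = 1*2749 + 2389 = 5138, q_8 = 1*84 + 73 = 157.
  i=9: a_9=1, p_9 = 1*5138 + 2749 = 7887, q_9 = 1*157 + 84 = 241.
  i=10: a_10=2, p_10 = 2*7887 + 5138 = 20912, q_10 = 2*241 + 157 = 639.
  i=11: a_11=1, p_11 = 1*20912 + 7887 = 28799, q_11 = 1*639 + 241 = 880.
Check: 28799^2 - 1071*880^2 = 829382401 - 829382400 = 1, so (x, y) = (28799, 880) solves the equation, and by the theorem it is the least positive solution.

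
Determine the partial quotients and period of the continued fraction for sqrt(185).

[13; (1, 1, 1, 1, 26)]

Write x_i = (sqrt(185) + m_i)/d_i with (m_0, d_0) = (0, 1). a_0 = floor(sqrt(185)) = 13, since 13^2 = 169 <= 185 < 196 = 14^2.
Iterate m_{i+1} = d_i*a_i - m_i, d_{i+1} = (185 - m_{i+1}^2)/d_i, a_{i+1} = floor((a_0 + m_{i+1})/d_{i+1}):
  m_1 = 1*13 - 0 = 13, d_1 = (185 - 13^2)/1 = 16/1 = 16, a_1 = floor((13 + 13)/16) = 1.
  m_2 = 16*1 - 13 = 3, d_2 = (185 - 3^2)/16 = 176/16 = 11, a_2 = floor((13 + 3)/11) = 1.
  m_3 = 11*1 - 3 = 8, d_3 = (185 - 8^2)/11 = 121/11 = 11, a_3 = floor((13 + 8)/11) = 1.
  m_4 = 11*1 - 8 = 3, d_4 = (185 - 3^2)/11 = 176/11 = 16, a_4 = floor((13 + 3)/16) = 1.
  m_5 = 16*1 - 3 = 13, d_5 = (185 - 13^2)/16 = 16/16 = 1, a_5 = floor((13 + 13)/1) = 26.
  m_6 = 1*26 - 13 = 13, d_6 = (185 - 13^2)/1 = 16/1 = 16: (m_6, d_6) = (m_1, d_1) = (13, 16), so from here the quotients repeat a_1, ..., a_5; the period length is 5.
Hence the expansion of sqrt(185) is a_0 = 13 followed by the repeating block 1, 1, 1, 1, 26 (period 5).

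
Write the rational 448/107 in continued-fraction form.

Run the Euclidean algorithm on 448 and 107; the successive quotients are the partial quotients a_0, a_1, ... (each step inverts the fractional part left over by the previous one):
  448 = 4*107 + 20, so a_0 = 4.
  107 = 5*20 + 7, so a_1 = 5.
  20 = 2*7 + 6, so a_2 = 2.
  7 = 1*6 + 1, so a_3 = 1.
  6 = 6*1 + 0, so a_4 = 6.
The remainder reaches 0 after 5 divisions, so the expansion has 5 partial quotients, read off in order.

[4; 5, 2, 1, 6]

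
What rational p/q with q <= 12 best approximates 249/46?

Expand x = 249/46 as a continued fraction with the Euclidean algorithm:
  249 = 5*46 + 19, so a_0 = 5.
  46 = 2*19 + 8, so a_1 = 2.
  19 = 2*8 + 3, so a_2 = 2.
  8 = 2*3 + 2, so a_3 = 2.
  3 = 1*2 + 1, so a_4 = 1.
  2 = 2*1 + 0, so a_5 = 2.
so x = [5; 2, 2, 2, 1, 2].
Convergents (p_i = a_i*p_{i-1} + p_{i-2}, q_i = a_i*q_{i-1} + q_{i-2} with p_{-2}=0, p_{-1}=1, q_{-2}=1, q_{-1}=0), until the denominator exceeds 12:
  i=0: a_0=5, p_0 = 5*1 + 0 = 5, q_0 = 5*0 + 1 = 1.
  i=1: a_1=2, p_1 = 2*5 + 1 = 11, q_1 = 2*1 + 0 = 2.
  i=2: a_2=2, p_2 = 2*11 + 5 = 27, q_2 = 2*2 + 1 = 5.
  i=3: a_3=2, p_3 = 2*27 + 11 = 65, q_3 = 2*5 + 2 = 12.
  i=4: a_4=1, p_4 = 1*65 + 27 = 92, q_4 = 1*12 + 5 = 17.
q_4 = 17 > 12, so the last convergent with denominator <= 12 is p_3/q_3 = 65/12.
The closest fraction with denominator <= 12 is either p_3/q_3 or the intermediate fraction (k*p_3 + p_2)/(k*q_3 + q_2) with the largest k >= 1 whose denominator stays <= 12; these approach x as k grows, and every other convergent or intermediate fraction in range is farther away.
Largest k: floor((12 - q_2)/q_3) = floor((12 - 5)/12) = 0.
Since k = 0, no intermediate fraction beyond p_3/q_3 has denominator <= 12, so the convergent 65/12 is the closest (its error is |249*12 - 65*46|/(46*12) = 2/552).

65/12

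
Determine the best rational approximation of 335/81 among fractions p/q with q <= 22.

Expand x = 335/81 as a continued fraction with the Euclidean algorithm:
  335 = 4*81 + 11, so a_0 = 4.
  81 = 7*11 + 4, so a_1 = 7.
  11 = 2*4 + 3, so a_2 = 2.
  4 = 1*3 + 1, so a_3 = 1.
  3 = 3*1 + 0, so a_4 = 3.
so x = [4; 7, 2, 1, 3].
Convergents (p_i = a_i*p_{i-1} + p_{i-2}, q_i = a_i*q_{i-1} + q_{i-2} with p_{-2}=0, p_{-1}=1, q_{-2}=1, q_{-1}=0), until the denominator exceeds 22:
  i=0: a_0=4, p_0 = 4*1 + 0 = 4, q_0 = 4*0 + 1 = 1.
  i=1: a_1=7, p_1 = 7*4 + 1 = 29, q_1 = 7*1 + 0 = 7.
  i=2: a_2=2, p_2 = 2*29 + 4 = 62, q_2 = 2*7 + 1 = 15.
  i=3: a_3=1, p_3 = 1*62 + 29 = 91, q_3 = 1*15 + 7 = 22.
  i=4: a_4=3, p_4 = 3*91 + 62 = 335, q_4 = 3*22 + 15 = 81.
q_4 = 81 > 22, so the last convergent with denominator <= 22 is p_3/q_3 = 91/22.
The closest fraction with denominator <= 22 is either p_3/q_3 or the intermediate fraction (k*p_3 + p_2)/(k*q_3 + q_2) with the largest k >= 1 whose denominator stays <= 22; these approach x as k grows, and every other convergent or intermediate fraction in range is farther away.
Largest k: floor((22 - q_2)/q_3) = floor((22 - 15)/22) = 0.
Since k = 0, no intermediate fraction beyond p_3/q_3 has denominator <= 22, so the convergent 91/22 is the closest (its error is |335*22 - 91*81|/(81*22) = 1/1782).

91/22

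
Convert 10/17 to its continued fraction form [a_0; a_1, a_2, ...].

Run the Euclidean algorithm on 10 and 17; the successive quotients are the partial quotients a_0, a_1, ... (each step inverts the fractional part left over by the previous one):
  10 = 0*17 + 10, so a_0 = 0.
  17 = 1*10 + 7, so a_1 = 1.
  10 = 1*7 + 3, so a_2 = 1.
  7 = 2*3 + 1, so a_3 = 2.
  3 = 3*1 + 0, so a_4 = 3.
The remainder reaches 0 after 5 divisions, so the expansion has 5 partial quotients, read off in order.

[0; 1, 1, 2, 3]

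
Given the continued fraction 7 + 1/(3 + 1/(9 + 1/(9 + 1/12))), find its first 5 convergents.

Using the convergent recurrence p_i = a_i*p_{i-1} + p_{i-2}, q_i = a_i*q_{i-1} + q_{i-2} with p_{-2}=0, p_{-1}=1, q_{-2}=1, q_{-1}=0:
  i=0: a_0=7, p_0 = 7*1 + 0 = 7, q_0 = 7*0 + 1 = 1.
  i=1: a_1=3, p_1 = 3*7 + 1 = 22, q_1 = 3*1 + 0 = 3.
  i=2: a_2=9, p_2 = 9*22 + 7 = 205, q_2 = 9*3 + 1 = 28.
  i=3: a_3=9, p_3 = 9*205 + 22 = 1867, q_3 = 9*28 + 3 = 255.
  i=4: a_4=12, p_4 = 12*1867 + 205 = 22609, q_4 = 12*255 + 28 = 3088.

7/1, 22/3, 205/28, 1867/255, 22609/3088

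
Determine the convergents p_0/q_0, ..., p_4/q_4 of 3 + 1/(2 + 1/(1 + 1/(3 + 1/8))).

3/1, 7/2, 10/3, 37/11, 306/91

Using the convergent recurrence p_i = a_i*p_{i-1} + p_{i-2}, q_i = a_i*q_{i-1} + q_{i-2} with p_{-2}=0, p_{-1}=1, q_{-2}=1, q_{-1}=0:
  i=0: a_0=3, p_0 = 3*1 + 0 = 3, q_0 = 3*0 + 1 = 1.
  i=1: a_1=2, p_1 = 2*3 + 1 = 7, q_1 = 2*1 + 0 = 2.
  i=2: a_2=1, p_2 = 1*7 + 3 = 10, q_2 = 1*2 + 1 = 3.
  i=3: a_3=3, p_3 = 3*10 + 7 = 37, q_3 = 3*3 + 2 = 11.
  i=4: a_4=8, p_4 = 8*37 + 10 = 306, q_4 = 8*11 + 3 = 91.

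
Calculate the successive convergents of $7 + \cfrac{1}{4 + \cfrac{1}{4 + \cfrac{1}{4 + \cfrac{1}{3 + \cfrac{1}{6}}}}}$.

7/1, 29/4, 123/17, 521/72, 1686/233, 10637/1470

Using the convergent recurrence p_i = a_i*p_{i-1} + p_{i-2}, q_i = a_i*q_{i-1} + q_{i-2} with p_{-2}=0, p_{-1}=1, q_{-2}=1, q_{-1}=0:
  i=0: a_0=7, p_0 = 7*1 + 0 = 7, q_0 = 7*0 + 1 = 1.
  i=1: a_1=4, p_1 = 4*7 + 1 = 29, q_1 = 4*1 + 0 = 4.
  i=2: a_2=4, p_2 = 4*29 + 7 = 123, q_2 = 4*4 + 1 = 17.
  i=3: a_3=4, p_3 = 4*123 + 29 = 521, q_3 = 4*17 + 4 = 72.
  i=4: a_4=3, p_4 = 3*521 + 123 = 1686, q_4 = 3*72 + 17 = 233.
  i=5: a_5=6, p_5 = 6*1686 + 521 = 10637, q_5 = 6*233 + 72 = 1470.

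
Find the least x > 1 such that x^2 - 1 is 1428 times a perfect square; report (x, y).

(x, y) = (3401, 90)

First expand sqrt(1428) as a continued fraction. With x_i = (sqrt(1428) + m_i)/d_i and (m_0, d_0) = (0, 1): a_0 = floor(sqrt(1428)) = 37, since 37^2 = 1369 <= 1428 < 1444 = 38^2.
Iterate m_{i+1} = d_i*a_i - m_i, d_{i+1} = (1428 - m_{i+1}^2)/d_i, a_{i+1} = floor((a_0 + m_{i+1})/d_{i+1}):
  m_1 = 1*37 - 0 = 37, d_1 = (1428 - 37^2)/1 = 59/1 = 59, a_1 = floor((37 + 37)/59) = 1.
  m_2 = 59*1 - 37 = 22, d_2 = (1428 - 22^2)/59 = 944/59 = 16, a_2 = floor((37 + 22)/16) = 3.
  m_3 = 16*3 - 22 = 26, d_3 = (1428 - 26^2)/16 = 752/16 = 47, a_3 = floor((37 + 26)/47) = 1.
  m_4 = 47*1 - 26 = 21, d_4 = (1428 - 21^2)/47 = 987/47 = 21, a_4 = floor((37 + 21)/21) = 2.
  m_5 = 21*2 - 21 = 21, d_5 = (1428 - 21^2)/21 = 987/21 = 47, a_5 = floor((37 + 21)/47) = 1.
  m_6 = 47*1 - 21 = 26, d_6 = (1428 - 26^2)/47 = 752/47 = 16, a_6 = floor((37 + 26)/16) = 3.
  m_7 = 16*3 - 26 = 22, d_7 = (1428 - 22^2)/16 = 944/16 = 59, a_7 = floor((37 + 22)/59) = 1.
  m_8 = 59*1 - 22 = 37, d_8 = (1428 - 37^2)/59 = 59/59 = 1, a_8 = floor((37 + 37)/1) = 74.
  m_9 = 1*74 - 37 = 37, d_9 = (1428 - 37^2)/1 = 59/1 = 59: (m_9, d_9) = (m_1, d_1) = (37, 59), so from here the quotients repeat a_1, ..., a_8; the period length is 8.
So sqrt(1428) = [37; (1, 3, 1, 2, 1, 3, 1, 74)] with period length k = 8.
k is even, so the fundamental solution of x^2 - 1428y^2 = 1 is (p_{k-1}, q_{k-1}) = (p_7, q_7); compute convergents through index 7.
Convergents (p_i = a_i*p_{i-1} + p_{i-2}, q_i = a_i*q_{i-1} + q_{i-2} with p_{-2}=0, p_{-1}=1, q_{-2}=1, q_{-1}=0):
  i=0: a_0=37, p_0 = 37*1 + 0 = 37, q_0 = 37*0 + 1 = 1.
  i=1: a_1=1, p_1 = 1*37 + 1 = 38, q_1 = 1*1 + 0 = 1.
  i=2: a_2=3, p_2 = 3*38 + 37 = 151, q_2 = 3*1 + 1 = 4.
  i=3: a_3=1, p_3 = 1*151 + 38 = 189, q_3 = 1*4 + 1 = 5.
  i=4: a_4=2, p_4 = 2*189 + 151 = 529, q_4 = 2*5 + 4 = 14.
  i=5: a_5=1, p_5 = 1*529 + 189 = 718, q_5 = 1*14 + 5 = 19.
  i=6: a_6=3, p_6 = 3*718 + 529 = 2683, q_6 = 3*19 + 14 = 71.
  i=7: a_7=1, p_7 = 1*2683 + 718 = 3401, q_7 = 1*71 + 19 = 90.
Check: 3401^2 - 1428*90^2 = 11566801 - 11566800 = 1, so (x, y) = (3401, 90) solves the equation, and by the theorem it is the least positive solution.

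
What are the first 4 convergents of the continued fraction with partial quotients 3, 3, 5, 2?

Using the convergent recurrence p_i = a_i*p_{i-1} + p_{i-2}, q_i = a_i*q_{i-1} + q_{i-2} with p_{-2}=0, p_{-1}=1, q_{-2}=1, q_{-1}=0:
  i=0: a_0=3, p_0 = 3*1 + 0 = 3, q_0 = 3*0 + 1 = 1.
  i=1: a_1=3, p_1 = 3*3 + 1 = 10, q_1 = 3*1 + 0 = 3.
  i=2: a_2=5, p_2 = 5*10 + 3 = 53, q_2 = 5*3 + 1 = 16.
  i=3: a_3=2, p_3 = 2*53 + 10 = 116, q_3 = 2*16 + 3 = 35.

3/1, 10/3, 53/16, 116/35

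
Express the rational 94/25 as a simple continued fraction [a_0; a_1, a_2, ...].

Run the Euclidean algorithm on 94 and 25; the successive quotients are the partial quotients a_0, a_1, ... (each step inverts the fractional part left over by the previous one):
  94 = 3*25 + 19, so a_0 = 3.
  25 = 1*19 + 6, so a_1 = 1.
  19 = 3*6 + 1, so a_2 = 3.
  6 = 6*1 + 0, so a_3 = 6.
The remainder reaches 0 after 4 divisions, so the expansion has 4 partial quotients, read off in order.

[3; 1, 3, 6]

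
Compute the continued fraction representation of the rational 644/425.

Run the Euclidean algorithm on 644 and 425; the successive quotients are the partial quotients a_0, a_1, ... (each step inverts the fractional part left over by the previous one):
  644 = 1*425 + 219, so a_0 = 1.
  425 = 1*219 + 206, so a_1 = 1.
  219 = 1*206 + 13, so a_2 = 1.
  206 = 15*13 + 11, so a_3 = 15.
  13 = 1*11 + 2, so a_4 = 1.
  11 = 5*2 + 1, so a_5 = 5.
  2 = 2*1 + 0, so a_6 = 2.
The remainder reaches 0 after 7 divisions, so the expansion has 7 partial quotients, read off in order.

[1; 1, 1, 15, 1, 5, 2]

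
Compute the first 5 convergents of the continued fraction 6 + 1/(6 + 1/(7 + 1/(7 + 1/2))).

Using the convergent recurrence p_i = a_i*p_{i-1} + p_{i-2}, q_i = a_i*q_{i-1} + q_{i-2} with p_{-2}=0, p_{-1}=1, q_{-2}=1, q_{-1}=0:
  i=0: a_0=6, p_0 = 6*1 + 0 = 6, q_0 = 6*0 + 1 = 1.
  i=1: a_1=6, p_1 = 6*6 + 1 = 37, q_1 = 6*1 + 0 = 6.
  i=2: a_2=7, p_2 = 7*37 + 6 = 265, q_2 = 7*6 + 1 = 43.
  i=3: a_3=7, p_3 = 7*265 + 37 = 1892, q_3 = 7*43 + 6 = 307.
  i=4: a_4=2, p_4 = 2*1892 + 265 = 4049, q_4 = 2*307 + 43 = 657.

6/1, 37/6, 265/43, 1892/307, 4049/657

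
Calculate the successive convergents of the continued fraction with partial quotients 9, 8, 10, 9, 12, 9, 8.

Using the convergent recurrence p_i = a_i*p_{i-1} + p_{i-2}, q_i = a_i*q_{i-1} + q_{i-2} with p_{-2}=0, p_{-1}=1, q_{-2}=1, q_{-1}=0:
  i=0: a_0=9, p_0 = 9*1 + 0 = 9, q_0 = 9*0 + 1 = 1.
  i=1: a_1=8, p_1 = 8*9 + 1 = 73, q_1 = 8*1 + 0 = 8.
  i=2: a_2=10, p_2 = 10*73 + 9 = 739, q_2 = 10*8 + 1 = 81.
  i=3: a_3=9, p_3 = 9*739 + 73 = 6724, q_3 = 9*81 + 8 = 737.
  i=4: a_4=12, p_4 = 12*6724 + 739 = 81427, q_4 = 12*737 + 81 = 8925.
  i=5: a_5=9, p_5 = 9*81427 + 6724 = 739567, q_5 = 9*8925 + 737 = 81062.
  i=6: a_6=8, p_6 = 8*739567 + 81427 = 5997963, q_6 = 8*81062 + 8925 = 657421.

9/1, 73/8, 739/81, 6724/737, 81427/8925, 739567/81062, 5997963/657421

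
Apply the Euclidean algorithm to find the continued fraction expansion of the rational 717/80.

[8; 1, 25, 1, 2]

Run the Euclidean algorithm on 717 and 80; the successive quotients are the partial quotients a_0, a_1, ... (each step inverts the fractional part left over by the previous one):
  717 = 8*80 + 77, so a_0 = 8.
  80 = 1*77 + 3, so a_1 = 1.
  77 = 25*3 + 2, so a_2 = 25.
  3 = 1*2 + 1, so a_3 = 1.
  2 = 2*1 + 0, so a_4 = 2.
The remainder reaches 0 after 5 divisions, so the expansion has 5 partial quotients, read off in order.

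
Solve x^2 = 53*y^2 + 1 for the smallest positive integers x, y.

(x, y) = (66249, 9100)

First expand sqrt(53) as a continued fraction. With x_i = (sqrt(53) + m_i)/d_i and (m_0, d_0) = (0, 1): a_0 = floor(sqrt(53)) = 7, since 7^2 = 49 <= 53 < 64 = 8^2.
Iterate m_{i+1} = d_i*a_i - m_i, d_{i+1} = (53 - m_{i+1}^2)/d_i, a_{i+1} = floor((a_0 + m_{i+1})/d_{i+1}):
  m_1 = 1*7 - 0 = 7, d_1 = (53 - 7^2)/1 = 4/1 = 4, a_1 = floor((7 + 7)/4) = 3.
  m_2 = 4*3 - 7 = 5, d_2 = (53 - 5^2)/4 = 28/4 = 7, a_2 = floor((7 + 5)/7) = 1.
  m_3 = 7*1 - 5 = 2, d_3 = (53 - 2^2)/7 = 49/7 = 7, a_3 = floor((7 + 2)/7) = 1.
  m_4 = 7*1 - 2 = 5, d_4 = (53 - 5^2)/7 = 28/7 = 4, a_4 = floor((7 + 5)/4) = 3.
  m_5 = 4*3 - 5 = 7, d_5 = (53 - 7^2)/4 = 4/4 = 1, a_5 = floor((7 + 7)/1) = 14.
  m_6 = 1*14 - 7 = 7, d_6 = (53 - 7^2)/1 = 4/1 = 4: (m_6, d_6) = (m_1, d_1) = (7, 4), so from here the quotients repeat a_1, ..., a_5; the period length is 5.
So sqrt(53) = [7; (3, 1, 1, 3, 14)] with period length k = 5.
k is odd, so (p_{k-1}, q_{k-1}) only solves x^2 - 53y^2 = -1 and the fundamental solution of x^2 - 53y^2 = 1 is (p_{2k-1}, q_{2k-1}) = (p_9, q_9); compute convergents through index 9, running through the period twice.
Convergents (p_i = a_i*p_{i-1} + p_{i-2}, q_i = a_i*q_{i-1} + q_{i-2} with p_{-2}=0, p_{-1}=1, q_{-2}=1, q_{-1}=0):
  i=0: a_0=7, p_0 = 7*1 + 0 = 7, q_0 = 7*0 + 1 = 1.
  i=1: a_1=3, p_1 = 3*7 + 1 = 22, q_1 = 3*1 + 0 = 3.
  i=2: a_2=1, p_2 = 1*22 + 7 = 29, q_2 = 1*3 + 1 = 4.
  i=3: a_3=1, p_3 = 1*29 + 22 = 51, q_3 = 1*4 + 3 = 7.
  i=4: a_4=3, p_4 = 3*51 + 29 = 182, q_4 = 3*7 + 4 = 25.
  i=5: a_5=14, p_5 = 14*182 + 51 = 2599, q_5 = 14*25 + 7 = 357.
  i=6: a_6=3, p_6 = 3*2599 + 182 = 7979, q_6 = 3*357 + 25 = 1096.
  i=7: a_7=1, p_7 = 1*7979 + 2599 = 10578, q_7 = 1*1096 + 357 = 1453.
  i=8: a_8=1, p_8 = 1*10578 + 7979 = 18557, q_8 = 1*1453 + 1096 = 2549.
  i=9: a_9=3, p_9 = 3*18557 + 10578 = 66249, q_9 = 3*2549 + 1453 = 9100.
Indeed p_4^2 - 53*q_4^2 = 33124 - 33125 = -1, not +1.
Check: 66249^2 - 53*9100^2 = 4388930001 - 4388930000 = 1, so (x, y) = (66249, 9100) solves the equation, and by the theorem it is the least positive solution.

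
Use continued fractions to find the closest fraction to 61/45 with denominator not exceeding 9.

11/8

Expand x = 61/45 as a continued fraction with the Euclidean algorithm:
  61 = 1*45 + 16, so a_0 = 1.
  45 = 2*16 + 13, so a_1 = 2.
  16 = 1*13 + 3, so a_2 = 1.
  13 = 4*3 + 1, so a_3 = 4.
  3 = 3*1 + 0, so a_4 = 3.
so x = [1; 2, 1, 4, 3].
Convergents (p_i = a_i*p_{i-1} + p_{i-2}, q_i = a_i*q_{i-1} + q_{i-2} with p_{-2}=0, p_{-1}=1, q_{-2}=1, q_{-1}=0), until the denominator exceeds 9:
  i=0: a_0=1, p_0 = 1*1 + 0 = 1, q_0 = 1*0 + 1 = 1.
  i=1: a_1=2, p_1 = 2*1 + 1 = 3, q_1 = 2*1 + 0 = 2.
  i=2: a_2=1, p_2 = 1*3 + 1 = 4, q_2 = 1*2 + 1 = 3.
  i=3: a_3=4, p_3 = 4*4 + 3 = 19, q_3 = 4*3 + 2 = 14.
q_3 = 14 > 9, so the last convergent with denominator <= 9 is p_2/q_2 = 4/3.
The closest fraction with denominator <= 9 is either p_2/q_2 or the intermediate fraction (k*p_2 + p_1)/(k*q_2 + q_1) with the largest k >= 1 whose denominator stays <= 9; these approach x as k grows, and every other convergent or intermediate fraction in range is farther away.
Largest k: floor((9 - q_1)/q_2) = floor((9 - 2)/3) = 2.
That gives (2*4 + 3)/(2*3 + 2) = 11/8.
Compare the errors: |x - 4/3| = |61*3 - 4*45|/(45*3) = 3/135, and |x - 11/8| = |61*8 - 11*45|/(45*8) = 7/360.
Cross-multiplying, 7*135 = 945 < 1080 = 3*360, so 7/360 is smaller: the intermediate fraction 11/8 is closer to x than 4/3.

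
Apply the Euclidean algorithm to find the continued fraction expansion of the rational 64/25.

[2; 1, 1, 3, 1, 2]

Run the Euclidean algorithm on 64 and 25; the successive quotients are the partial quotients a_0, a_1, ... (each step inverts the fractional part left over by the previous one):
  64 = 2*25 + 14, so a_0 = 2.
  25 = 1*14 + 11, so a_1 = 1.
  14 = 1*11 + 3, so a_2 = 1.
  11 = 3*3 + 2, so a_3 = 3.
  3 = 1*2 + 1, so a_4 = 1.
  2 = 2*1 + 0, so a_5 = 2.
The remainder reaches 0 after 6 divisions, so the expansion has 6 partial quotients, read off in order.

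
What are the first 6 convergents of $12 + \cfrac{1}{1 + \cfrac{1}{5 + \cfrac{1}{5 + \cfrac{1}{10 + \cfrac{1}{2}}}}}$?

Using the convergent recurrence p_i = a_i*p_{i-1} + p_{i-2}, q_i = a_i*q_{i-1} + q_{i-2} with p_{-2}=0, p_{-1}=1, q_{-2}=1, q_{-1}=0:
  i=0: a_0=12, p_0 = 12*1 + 0 = 12, q_0 = 12*0 + 1 = 1.
  i=1: a_1=1, p_1 = 1*12 + 1 = 13, q_1 = 1*1 + 0 = 1.
  i=2: a_2=5, p_2 = 5*13 + 12 = 77, q_2 = 5*1 + 1 = 6.
  i=3: a_3=5, p_3 = 5*77 + 13 = 398, q_3 = 5*6 + 1 = 31.
  i=4: a_4=10, p_4 = 10*398 + 77 = 4057, q_4 = 10*31 + 6 = 316.
  i=5: a_5=2, p_5 = 2*4057 + 398 = 8512, q_5 = 2*316 + 31 = 663.

12/1, 13/1, 77/6, 398/31, 4057/316, 8512/663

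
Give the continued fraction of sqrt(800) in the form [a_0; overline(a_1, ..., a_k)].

[28; overline(3, 1, 1, 13, 1, 1, 3, 56)]

Write x_i = (sqrt(800) + m_i)/d_i with (m_0, d_0) = (0, 1). a_0 = floor(sqrt(800)) = 28, since 28^2 = 784 <= 800 < 841 = 29^2.
Iterate m_{i+1} = d_i*a_i - m_i, d_{i+1} = (800 - m_{i+1}^2)/d_i, a_{i+1} = floor((a_0 + m_{i+1})/d_{i+1}):
  m_1 = 1*28 - 0 = 28, d_1 = (800 - 28^2)/1 = 16/1 = 16, a_1 = floor((28 + 28)/16) = 3.
  m_2 = 16*3 - 28 = 20, d_2 = (800 - 20^2)/16 = 400/16 = 25, a_2 = floor((28 + 20)/25) = 1.
  m_3 = 25*1 - 20 = 5, d_3 = (800 - 5^2)/25 = 775/25 = 31, a_3 = floor((28 + 5)/31) = 1.
  m_4 = 31*1 - 5 = 26, d_4 = (800 - 26^2)/31 = 124/31 = 4, a_4 = floor((28 + 26)/4) = 13.
  m_5 = 4*13 - 26 = 26, d_5 = (800 - 26^2)/4 = 124/4 = 31, a_5 = floor((28 + 26)/31) = 1.
  m_6 = 31*1 - 26 = 5, d_6 = (800 - 5^2)/31 = 775/31 = 25, a_6 = floor((28 + 5)/25) = 1.
  m_7 = 25*1 - 5 = 20, d_7 = (800 - 20^2)/25 = 400/25 = 16, a_7 = floor((28 + 20)/16) = 3.
  m_8 = 16*3 - 20 = 28, d_8 = (800 - 28^2)/16 = 16/16 = 1, a_8 = floor((28 + 28)/1) = 56.
  m_9 = 1*56 - 28 = 28, d_9 = (800 - 28^2)/1 = 16/1 = 16: (m_9, d_9) = (m_1, d_1) = (28, 16), so from here the quotients repeat a_1, ..., a_8; the period length is 8.
Hence the expansion of sqrt(800) is a_0 = 28 followed by the repeating block 3, 1, 1, 13, 1, 1, 3, 56 (period 8).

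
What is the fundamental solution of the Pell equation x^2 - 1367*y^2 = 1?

First expand sqrt(1367) as a continued fraction. With x_i = (sqrt(1367) + m_i)/d_i and (m_0, d_0) = (0, 1): a_0 = floor(sqrt(1367)) = 36, since 36^2 = 1296 <= 1367 < 1369 = 37^2.
Iterate m_{i+1} = d_i*a_i - m_i, d_{i+1} = (1367 - m_{i+1}^2)/d_i, a_{i+1} = floor((a_0 + m_{i+1})/d_{i+1}):
  m_1 = 1*36 - 0 = 36, d_1 = (1367 - 36^2)/1 = 71/1 = 71, a_1 = floor((36 + 36)/71) = 1.
  m_2 = 71*1 - 36 = 35, d_2 = (1367 - 35^2)/71 = 142/71 = 2, a_2 = floor((36 + 35)/2) = 35.
  m_3 = 2*35 - 35 = 35, d_3 = (1367 - 35^2)/2 = 142/2 = 71, a_3 = floor((36 + 35)/71) = 1.
  m_4 = 71*1 - 35 = 36, d_4 = (1367 - 36^2)/71 = 71/71 = 1, a_4 = floor((36 + 36)/1) = 72.
  m_5 = 1*72 - 36 = 36, d_5 = (1367 - 36^2)/1 = 71/1 = 71: (m_5, d_5) = (m_1, d_1) = (36, 71), so from here the quotients repeat a_1, ..., a_4; the period length is 4.
So sqrt(1367) = [36; (1, 35, 1, 72)] with period length k = 4.
k is even, so the fundamental solution of x^2 - 1367y^2 = 1 is (p_{k-1}, q_{k-1}) = (p_3, q_3); compute convergents through index 3.
Convergents (p_i = a_i*p_{i-1} + p_{i-2}, q_i = a_i*q_{i-1} + q_{i-2} with p_{-2}=0, p_{-1}=1, q_{-2}=1, q_{-1}=0):
  i=0: a_0=36, p_0 = 36*1 + 0 = 36, q_0 = 36*0 + 1 = 1.
  i=1: a_1=1, p_1 = 1*36 + 1 = 37, q_1 = 1*1 + 0 = 1.
  i=2: a_2=35, p_2 = 35*37 + 36 = 1331, q_2 = 35*1 + 1 = 36.
  i=3: a_3=1, p_3 = 1*1331 + 37 = 1368, q_3 = 1*36 + 1 = 37.
Check: 1368^2 - 1367*37^2 = 1871424 - 1871423 = 1, so (x, y) = (1368, 37) solves the equation, and by the theorem it is the least positive solution.

(x, y) = (1368, 37)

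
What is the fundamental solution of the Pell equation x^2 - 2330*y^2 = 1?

First expand sqrt(2330) as a continued fraction. With x_i = (sqrt(2330) + m_i)/d_i and (m_0, d_0) = (0, 1): a_0 = floor(sqrt(2330)) = 48, since 48^2 = 2304 <= 2330 < 2401 = 49^2.
Iterate m_{i+1} = d_i*a_i - m_i, d_{i+1} = (2330 - m_{i+1}^2)/d_i, a_{i+1} = floor((a_0 + m_{i+1})/d_{i+1}):
  m_1 = 1*48 - 0 = 48, d_1 = (2330 - 48^2)/1 = 26/1 = 26, a_1 = floor((48 + 48)/26) = 3.
  m_2 = 26*3 - 48 = 30, d_2 = (2330 - 30^2)/26 = 1430/26 = 55, a_2 = floor((48 + 30)/55) = 1.
  m_3 = 55*1 - 30 = 25, d_3 = (2330 - 25^2)/55 = 1705/55 = 31, a_3 = floor((48 + 25)/31) = 2.
  m_4 = 31*2 - 25 = 37, d_4 = (2330 - 37^2)/31 = 961/31 = 31, a_4 = floor((48 + 37)/31) = 2.
  m_5 = 31*2 - 37 = 25, d_5 = (2330 - 25^2)/31 = 1705/31 = 55, a_5 = floor((48 + 25)/55) = 1.
  m_6 = 55*1 - 25 = 30, d_6 = (2330 - 30^2)/55 = 1430/55 = 26, a_6 = floor((48 + 30)/26) = 3.
  m_7 = 26*3 - 30 = 48, d_7 = (2330 - 48^2)/26 = 26/26 = 1, a_7 = floor((48 + 48)/1) = 96.
  m_8 = 1*96 - 48 = 48, d_8 = (2330 - 48^2)/1 = 26/1 = 26: (m_8, d_8) = (m_1, d_1) = (48, 26), so from here the quotients repeat a_1, ..., a_7; the period length is 7.
So sqrt(2330) = [48; (3, 1, 2, 2, 1, 3, 96)] with period length k = 7.
k is odd, so (p_{k-1}, q_{k-1}) only solves x^2 - 2330y^2 = -1 and the fundamental solution of x^2 - 2330y^2 = 1 is (p_{2k-1}, q_{2k-1}) = (p_13, q_13); compute convergents through index 13, running through the period twice.
Convergents (p_i = a_i*p_{i-1} + p_{i-2}, q_i = a_i*q_{i-1} + q_{i-2} with p_{-2}=0, p_{-1}=1, q_{-2}=1, q_{-1}=0):
  i=0: a_0=48, p_0 = 48*1 + 0 = 48, q_0 = 48*0 + 1 = 1.
  i=1: a_1=3, p_1 = 3*48 + 1 = 145, q_1 = 3*1 + 0 = 3.
  i=2: a_2=1, p_2 = 1*145 + 48 = 193, q_2 = 1*3 + 1 = 4.
  i=3: a_3=2, p_3 = 2*193 + 145 = 531, q_3 = 2*4 + 3 = 11.
  i=4: a_4=2, p_4 = 2*531 + 193 = 1255, q_4 = 2*11 + 4 = 26.
  i=5: a_5=1, p_5 = 1*1255 + 531 = 1786, q_5 = 1*26 + 11 = 37.
  i=6: a_6=3, p_6 = 3*1786 + 1255 = 6613, q_6 = 3*37 + 26 = 137.
  i=7: a_7=96, p_7 = 96*6613 + 1786 = 636634, q_7 = 96*137 + 37 = 13189.
  i=8: a_8=3, p_8 = 3*636634 + 6613 = 1916515, q_8 = 3*13189 + 137 = 39704.
  i=9: a_9=1, p_9 = 1*1916515 + 636634 = 2553149, q_9 = 1*39704 + 13189 = 52893.
  i=10: a_10=2, p_10 = 2*2553149 + 1916515 = 7022813, q_10 = 2*52893 + 39704 = 145490.
  i=11: a_11=2, p_11 = 2*7022813 + 2553149 = 16598775, q_11 = 2*145490 + 52893 = 343873.
  i=12: a_12=1, p_12 = 1*16598775 + 7022813 = 23621588, q_12 = 1*343873 + 145490 = 489363.
  i=13: a_13=3, p_13 = 3*23621588 + 16598775 = 87463539, q_13 = 3*489363 + 343873 = 1811962.
Indeed p_6^2 - 2330*q_6^2 = 43731769 - 43731770 = -1, not +1.
Check: 87463539^2 - 2330*1811962^2 = 7649870654404521 - 7649870654404520 = 1, so (x, y) = (87463539, 1811962) solves the equation, and by the theorem it is the least positive solution.

(x, y) = (87463539, 1811962)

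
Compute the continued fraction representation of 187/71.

[2; 1, 1, 1, 2, 1, 2, 2]

Run the Euclidean algorithm on 187 and 71; the successive quotients are the partial quotients a_0, a_1, ... (each step inverts the fractional part left over by the previous one):
  187 = 2*71 + 45, so a_0 = 2.
  71 = 1*45 + 26, so a_1 = 1.
  45 = 1*26 + 19, so a_2 = 1.
  26 = 1*19 + 7, so a_3 = 1.
  19 = 2*7 + 5, so a_4 = 2.
  7 = 1*5 + 2, so a_5 = 1.
  5 = 2*2 + 1, so a_6 = 2.
  2 = 2*1 + 0, so a_7 = 2.
The remainder reaches 0 after 8 divisions, so the expansion has 8 partial quotients, read off in order.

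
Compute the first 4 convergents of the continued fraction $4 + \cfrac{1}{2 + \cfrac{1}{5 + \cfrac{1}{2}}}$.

Using the convergent recurrence p_i = a_i*p_{i-1} + p_{i-2}, q_i = a_i*q_{i-1} + q_{i-2} with p_{-2}=0, p_{-1}=1, q_{-2}=1, q_{-1}=0:
  i=0: a_0=4, p_0 = 4*1 + 0 = 4, q_0 = 4*0 + 1 = 1.
  i=1: a_1=2, p_1 = 2*4 + 1 = 9, q_1 = 2*1 + 0 = 2.
  i=2: a_2=5, p_2 = 5*9 + 4 = 49, q_2 = 5*2 + 1 = 11.
  i=3: a_3=2, p_3 = 2*49 + 9 = 107, q_3 = 2*11 + 2 = 24.

4/1, 9/2, 49/11, 107/24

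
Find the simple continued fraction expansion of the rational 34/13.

[2; 1, 1, 1, 1, 2]

Run the Euclidean algorithm on 34 and 13; the successive quotients are the partial quotients a_0, a_1, ... (each step inverts the fractional part left over by the previous one):
  34 = 2*13 + 8, so a_0 = 2.
  13 = 1*8 + 5, so a_1 = 1.
  8 = 1*5 + 3, so a_2 = 1.
  5 = 1*3 + 2, so a_3 = 1.
  3 = 1*2 + 1, so a_4 = 1.
  2 = 2*1 + 0, so a_5 = 2.
The remainder reaches 0 after 6 divisions, so the expansion has 6 partial quotients, read off in order.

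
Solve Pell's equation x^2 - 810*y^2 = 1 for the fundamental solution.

First expand sqrt(810) as a continued fraction. With x_i = (sqrt(810) + m_i)/d_i and (m_0, d_0) = (0, 1): a_0 = floor(sqrt(810)) = 28, since 28^2 = 784 <= 810 < 841 = 29^2.
Iterate m_{i+1} = d_i*a_i - m_i, d_{i+1} = (810 - m_{i+1}^2)/d_i, a_{i+1} = floor((a_0 + m_{i+1})/d_{i+1}):
  m_1 = 1*28 - 0 = 28, d_1 = (810 - 28^2)/1 = 26/1 = 26, a_1 = floor((28 + 28)/26) = 2.
  m_2 = 26*2 - 28 = 24, d_2 = (810 - 24^2)/26 = 234/26 = 9, a_2 = floor((28 + 24)/9) = 5.
  m_3 = 9*5 - 24 = 21, d_3 = (810 - 21^2)/9 = 369/9 = 41, a_3 = floor((28 + 21)/41) = 1.
  m_4 = 41*1 - 21 = 20, d_4 = (810 - 20^2)/41 = 410/41 = 10, a_4 = floor((28 + 20)/10) = 4.
  m_5 = 10*4 - 20 = 20, d_5 = (810 - 20^2)/10 = 410/10 = 41, a_5 = floor((28 + 20)/41) = 1.
  m_6 = 41*1 - 20 = 21, d_6 = (810 - 21^2)/41 = 369/41 = 9, a_6 = floor((28 + 21)/9) = 5.
  m_7 = 9*5 - 21 = 24, d_7 = (810 - 24^2)/9 = 234/9 = 26, a_7 = floor((28 + 24)/26) = 2.
  m_8 = 26*2 - 24 = 28, d_8 = (810 - 28^2)/26 = 26/26 = 1, a_8 = floor((28 + 28)/1) = 56.
  m_9 = 1*56 - 28 = 28, d_9 = (810 - 28^2)/1 = 26/1 = 26: (m_9, d_9) = (m_1, d_1) = (28, 26), so from here the quotients repeat a_1, ..., a_8; the period length is 8.
So sqrt(810) = [28; (2, 5, 1, 4, 1, 5, 2, 56)] with period length k = 8.
k is even, so the fundamental solution of x^2 - 810y^2 = 1 is (p_{k-1}, q_{k-1}) = (p_7, q_7); compute convergents through index 7.
Convergents (p_i = a_i*p_{i-1} + p_{i-2}, q_i = a_i*q_{i-1} + q_{i-2} with p_{-2}=0, p_{-1}=1, q_{-2}=1, q_{-1}=0):
  i=0: a_0=28, p_0 = 28*1 + 0 = 28, q_0 = 28*0 + 1 = 1.
  i=1: a_1=2, p_1 = 2*28 + 1 = 57, q_1 = 2*1 + 0 = 2.
  i=2: a_2=5, p_2 = 5*57 + 28 = 313, q_2 = 5*2 + 1 = 11.
  i=3: a_3=1, p_3 = 1*313 + 57 = 370, q_3 = 1*11 + 2 = 13.
  i=4: a_4=4, p_4 = 4*370 + 313 = 1793, q_4 = 4*13 + 11 = 63.
  i=5: a_5=1, p_5 = 1*1793 + 370 = 2163, q_5 = 1*63 + 13 = 76.
  i=6: a_6=5, p_6 = 5*2163 + 1793 = 12608, q_6 = 5*76 + 63 = 443.
  i=7: a_7=2, p_7 = 2*12608 + 2163 = 27379, q_7 = 2*443 + 76 = 962.
Check: 27379^2 - 810*962^2 = 749609641 - 749609640 = 1, so (x, y) = (27379, 962) solves the equation, and by the theorem it is the least positive solution.

(x, y) = (27379, 962)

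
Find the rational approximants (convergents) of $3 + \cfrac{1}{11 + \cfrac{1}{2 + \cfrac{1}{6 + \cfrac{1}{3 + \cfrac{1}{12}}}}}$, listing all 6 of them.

Using the convergent recurrence p_i = a_i*p_{i-1} + p_{i-2}, q_i = a_i*q_{i-1} + q_{i-2} with p_{-2}=0, p_{-1}=1, q_{-2}=1, q_{-1}=0:
  i=0: a_0=3, p_0 = 3*1 + 0 = 3, q_0 = 3*0 + 1 = 1.
  i=1: a_1=11, p_1 = 11*3 + 1 = 34, q_1 = 11*1 + 0 = 11.
  i=2: a_2=2, p_2 = 2*34 + 3 = 71, q_2 = 2*11 + 1 = 23.
  i=3: a_3=6, p_3 = 6*71 + 34 = 460, q_3 = 6*23 + 11 = 149.
  i=4: a_4=3, p_4 = 3*460 + 71 = 1451, q_4 = 3*149 + 23 = 470.
  i=5: a_5=12, p_5 = 12*1451 + 460 = 17872, q_5 = 12*470 + 149 = 5789.

3/1, 34/11, 71/23, 460/149, 1451/470, 17872/5789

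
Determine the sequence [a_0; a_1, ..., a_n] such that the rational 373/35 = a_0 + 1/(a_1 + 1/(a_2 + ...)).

[10; 1, 1, 1, 11]

Run the Euclidean algorithm on 373 and 35; the successive quotients are the partial quotients a_0, a_1, ... (each step inverts the fractional part left over by the previous one):
  373 = 10*35 + 23, so a_0 = 10.
  35 = 1*23 + 12, so a_1 = 1.
  23 = 1*12 + 11, so a_2 = 1.
  12 = 1*11 + 1, so a_3 = 1.
  11 = 11*1 + 0, so a_4 = 11.
The remainder reaches 0 after 5 divisions, so the expansion has 5 partial quotients, read off in order.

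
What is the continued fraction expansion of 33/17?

Run the Euclidean algorithm on 33 and 17; the successive quotients are the partial quotients a_0, a_1, ... (each step inverts the fractional part left over by the previous one):
  33 = 1*17 + 16, so a_0 = 1.
  17 = 1*16 + 1, so a_1 = 1.
  16 = 16*1 + 0, so a_2 = 16.
The remainder reaches 0 after 3 divisions, so the expansion has 3 partial quotients, read off in order.

[1; 1, 16]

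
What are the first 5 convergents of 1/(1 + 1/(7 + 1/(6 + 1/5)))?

Using the convergent recurrence p_i = a_i*p_{i-1} + p_{i-2}, q_i = a_i*q_{i-1} + q_{i-2} with p_{-2}=0, p_{-1}=1, q_{-2}=1, q_{-1}=0:
  i=0: a_0=0, p_0 = 0*1 + 0 = 0, q_0 = 0*0 + 1 = 1.
  i=1: a_1=1, p_1 = 1*0 + 1 = 1, q_1 = 1*1 + 0 = 1.
  i=2: a_2=7, p_2 = 7*1 + 0 = 7, q_2 = 7*1 + 1 = 8.
  i=3: a_3=6, p_3 = 6*7 + 1 = 43, q_3 = 6*8 + 1 = 49.
  i=4: a_4=5, p_4 = 5*43 + 7 = 222, q_4 = 5*49 + 8 = 253.

0/1, 1/1, 7/8, 43/49, 222/253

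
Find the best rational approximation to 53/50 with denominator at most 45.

35/33

Expand x = 53/50 as a continued fraction with the Euclidean algorithm:
  53 = 1*50 + 3, so a_0 = 1.
  50 = 16*3 + 2, so a_1 = 16.
  3 = 1*2 + 1, so a_2 = 1.
  2 = 2*1 + 0, so a_3 = 2.
so x = [1; 16, 1, 2].
Convergents (p_i = a_i*p_{i-1} + p_{i-2}, q_i = a_i*q_{i-1} + q_{i-2} with p_{-2}=0, p_{-1}=1, q_{-2}=1, q_{-1}=0), until the denominator exceeds 45:
  i=0: a_0=1, p_0 = 1*1 + 0 = 1, q_0 = 1*0 + 1 = 1.
  i=1: a_1=16, p_1 = 16*1 + 1 = 17, q_1 = 16*1 + 0 = 16.
  i=2: a_2=1, p_2 = 1*17 + 1 = 18, q_2 = 1*16 + 1 = 17.
  i=3: a_3=2, p_3 = 2*18 + 17 = 53, q_3 = 2*17 + 16 = 50.
q_3 = 50 > 45, so the last convergent with denominator <= 45 is p_2/q_2 = 18/17.
The closest fraction with denominator <= 45 is either p_2/q_2 or the intermediate fraction (k*p_2 + p_1)/(k*q_2 + q_1) with the largest k >= 1 whose denominator stays <= 45; these approach x as k grows, and every other convergent or intermediate fraction in range is farther away.
Largest k: floor((45 - q_1)/q_2) = floor((45 - 16)/17) = 1.
That gives (1*18 + 17)/(1*17 + 16) = 35/33.
Compare the errors: |x - 18/17| = |53*17 - 18*50|/(50*17) = 1/850, and |x - 35/33| = |53*33 - 35*50|/(50*33) = 1/1650.
Cross-multiplying, 1*850 = 850 < 1650 = 1*1650, so 1/1650 is smaller: the intermediate fraction 35/33 is closer to x than 18/17.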